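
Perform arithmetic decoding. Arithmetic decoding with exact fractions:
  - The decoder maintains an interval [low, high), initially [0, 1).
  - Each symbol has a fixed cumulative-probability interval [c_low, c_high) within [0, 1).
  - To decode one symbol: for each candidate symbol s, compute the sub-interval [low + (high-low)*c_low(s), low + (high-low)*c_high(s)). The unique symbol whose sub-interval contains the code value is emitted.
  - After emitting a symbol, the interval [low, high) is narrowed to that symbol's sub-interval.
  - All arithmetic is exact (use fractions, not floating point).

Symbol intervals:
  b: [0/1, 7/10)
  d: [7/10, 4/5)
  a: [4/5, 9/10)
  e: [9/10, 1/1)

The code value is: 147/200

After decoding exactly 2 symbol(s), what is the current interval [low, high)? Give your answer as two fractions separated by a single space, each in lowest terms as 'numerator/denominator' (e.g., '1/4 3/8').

Answer: 7/10 77/100

Derivation:
Step 1: interval [0/1, 1/1), width = 1/1 - 0/1 = 1/1
  'b': [0/1 + 1/1*0/1, 0/1 + 1/1*7/10) = [0/1, 7/10)
  'd': [0/1 + 1/1*7/10, 0/1 + 1/1*4/5) = [7/10, 4/5) <- contains code 147/200
  'a': [0/1 + 1/1*4/5, 0/1 + 1/1*9/10) = [4/5, 9/10)
  'e': [0/1 + 1/1*9/10, 0/1 + 1/1*1/1) = [9/10, 1/1)
  emit 'd', narrow to [7/10, 4/5)
Step 2: interval [7/10, 4/5), width = 4/5 - 7/10 = 1/10
  'b': [7/10 + 1/10*0/1, 7/10 + 1/10*7/10) = [7/10, 77/100) <- contains code 147/200
  'd': [7/10 + 1/10*7/10, 7/10 + 1/10*4/5) = [77/100, 39/50)
  'a': [7/10 + 1/10*4/5, 7/10 + 1/10*9/10) = [39/50, 79/100)
  'e': [7/10 + 1/10*9/10, 7/10 + 1/10*1/1) = [79/100, 4/5)
  emit 'b', narrow to [7/10, 77/100)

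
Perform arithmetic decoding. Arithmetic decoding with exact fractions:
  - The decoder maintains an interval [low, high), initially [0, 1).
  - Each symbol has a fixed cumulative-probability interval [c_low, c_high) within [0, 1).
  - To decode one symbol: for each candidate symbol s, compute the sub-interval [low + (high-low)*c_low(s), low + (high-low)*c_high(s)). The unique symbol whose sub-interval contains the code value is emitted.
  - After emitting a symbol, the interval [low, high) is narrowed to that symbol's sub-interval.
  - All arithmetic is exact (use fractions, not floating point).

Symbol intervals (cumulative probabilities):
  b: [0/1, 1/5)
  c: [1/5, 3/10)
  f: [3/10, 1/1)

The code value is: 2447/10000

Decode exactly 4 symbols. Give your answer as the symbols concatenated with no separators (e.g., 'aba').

Step 1: interval [0/1, 1/1), width = 1/1 - 0/1 = 1/1
  'b': [0/1 + 1/1*0/1, 0/1 + 1/1*1/5) = [0/1, 1/5)
  'c': [0/1 + 1/1*1/5, 0/1 + 1/1*3/10) = [1/5, 3/10) <- contains code 2447/10000
  'f': [0/1 + 1/1*3/10, 0/1 + 1/1*1/1) = [3/10, 1/1)
  emit 'c', narrow to [1/5, 3/10)
Step 2: interval [1/5, 3/10), width = 3/10 - 1/5 = 1/10
  'b': [1/5 + 1/10*0/1, 1/5 + 1/10*1/5) = [1/5, 11/50)
  'c': [1/5 + 1/10*1/5, 1/5 + 1/10*3/10) = [11/50, 23/100)
  'f': [1/5 + 1/10*3/10, 1/5 + 1/10*1/1) = [23/100, 3/10) <- contains code 2447/10000
  emit 'f', narrow to [23/100, 3/10)
Step 3: interval [23/100, 3/10), width = 3/10 - 23/100 = 7/100
  'b': [23/100 + 7/100*0/1, 23/100 + 7/100*1/5) = [23/100, 61/250)
  'c': [23/100 + 7/100*1/5, 23/100 + 7/100*3/10) = [61/250, 251/1000) <- contains code 2447/10000
  'f': [23/100 + 7/100*3/10, 23/100 + 7/100*1/1) = [251/1000, 3/10)
  emit 'c', narrow to [61/250, 251/1000)
Step 4: interval [61/250, 251/1000), width = 251/1000 - 61/250 = 7/1000
  'b': [61/250 + 7/1000*0/1, 61/250 + 7/1000*1/5) = [61/250, 1227/5000) <- contains code 2447/10000
  'c': [61/250 + 7/1000*1/5, 61/250 + 7/1000*3/10) = [1227/5000, 2461/10000)
  'f': [61/250 + 7/1000*3/10, 61/250 + 7/1000*1/1) = [2461/10000, 251/1000)
  emit 'b', narrow to [61/250, 1227/5000)

Answer: cfcb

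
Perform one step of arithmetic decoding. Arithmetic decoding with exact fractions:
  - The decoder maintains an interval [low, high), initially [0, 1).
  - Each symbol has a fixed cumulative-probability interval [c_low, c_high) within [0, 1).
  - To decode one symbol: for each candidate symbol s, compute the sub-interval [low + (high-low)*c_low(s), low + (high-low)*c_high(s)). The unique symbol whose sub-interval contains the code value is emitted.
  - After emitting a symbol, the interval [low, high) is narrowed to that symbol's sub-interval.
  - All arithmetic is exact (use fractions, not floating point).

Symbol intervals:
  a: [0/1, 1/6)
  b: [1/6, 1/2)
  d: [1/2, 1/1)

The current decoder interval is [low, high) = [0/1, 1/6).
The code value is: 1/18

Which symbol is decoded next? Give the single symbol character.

Interval width = high − low = 1/6 − 0/1 = 1/6
Scaled code = (code − low) / width = (1/18 − 0/1) / 1/6 = 1/3
  a: [0/1, 1/6) 
  b: [1/6, 1/2) ← scaled code falls here ✓
  d: [1/2, 1/1) 

Answer: b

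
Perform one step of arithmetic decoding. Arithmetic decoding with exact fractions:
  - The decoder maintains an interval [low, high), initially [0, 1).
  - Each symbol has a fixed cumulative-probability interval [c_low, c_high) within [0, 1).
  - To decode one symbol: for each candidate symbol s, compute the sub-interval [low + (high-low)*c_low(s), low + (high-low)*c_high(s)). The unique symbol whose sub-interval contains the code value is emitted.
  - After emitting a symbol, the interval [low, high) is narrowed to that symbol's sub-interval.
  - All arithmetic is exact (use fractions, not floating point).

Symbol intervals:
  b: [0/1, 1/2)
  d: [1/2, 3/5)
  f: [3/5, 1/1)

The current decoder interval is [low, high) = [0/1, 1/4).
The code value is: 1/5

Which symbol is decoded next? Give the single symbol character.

Interval width = high − low = 1/4 − 0/1 = 1/4
Scaled code = (code − low) / width = (1/5 − 0/1) / 1/4 = 4/5
  b: [0/1, 1/2) 
  d: [1/2, 3/5) 
  f: [3/5, 1/1) ← scaled code falls here ✓

Answer: f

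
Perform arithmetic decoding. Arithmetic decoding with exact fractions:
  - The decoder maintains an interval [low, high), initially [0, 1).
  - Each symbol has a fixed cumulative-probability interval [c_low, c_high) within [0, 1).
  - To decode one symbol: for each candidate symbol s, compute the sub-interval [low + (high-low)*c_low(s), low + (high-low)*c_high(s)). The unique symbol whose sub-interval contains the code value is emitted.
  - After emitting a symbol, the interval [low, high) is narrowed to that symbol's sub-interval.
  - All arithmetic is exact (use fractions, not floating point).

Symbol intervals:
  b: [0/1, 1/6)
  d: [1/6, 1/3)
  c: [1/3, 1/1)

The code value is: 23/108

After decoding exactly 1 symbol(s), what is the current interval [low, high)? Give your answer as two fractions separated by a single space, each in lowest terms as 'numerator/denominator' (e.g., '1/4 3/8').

Answer: 1/6 1/3

Derivation:
Step 1: interval [0/1, 1/1), width = 1/1 - 0/1 = 1/1
  'b': [0/1 + 1/1*0/1, 0/1 + 1/1*1/6) = [0/1, 1/6)
  'd': [0/1 + 1/1*1/6, 0/1 + 1/1*1/3) = [1/6, 1/3) <- contains code 23/108
  'c': [0/1 + 1/1*1/3, 0/1 + 1/1*1/1) = [1/3, 1/1)
  emit 'd', narrow to [1/6, 1/3)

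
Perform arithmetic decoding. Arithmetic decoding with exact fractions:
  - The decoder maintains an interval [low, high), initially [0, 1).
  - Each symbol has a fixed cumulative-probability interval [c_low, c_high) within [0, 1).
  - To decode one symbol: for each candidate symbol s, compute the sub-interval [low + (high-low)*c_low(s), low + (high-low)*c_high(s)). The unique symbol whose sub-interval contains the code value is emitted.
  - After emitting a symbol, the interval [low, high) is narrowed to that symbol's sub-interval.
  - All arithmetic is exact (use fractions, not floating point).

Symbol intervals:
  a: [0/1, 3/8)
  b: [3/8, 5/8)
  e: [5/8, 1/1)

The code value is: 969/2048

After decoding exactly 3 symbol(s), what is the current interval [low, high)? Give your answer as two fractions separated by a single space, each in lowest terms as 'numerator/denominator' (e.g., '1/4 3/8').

Answer: 15/32 63/128

Derivation:
Step 1: interval [0/1, 1/1), width = 1/1 - 0/1 = 1/1
  'a': [0/1 + 1/1*0/1, 0/1 + 1/1*3/8) = [0/1, 3/8)
  'b': [0/1 + 1/1*3/8, 0/1 + 1/1*5/8) = [3/8, 5/8) <- contains code 969/2048
  'e': [0/1 + 1/1*5/8, 0/1 + 1/1*1/1) = [5/8, 1/1)
  emit 'b', narrow to [3/8, 5/8)
Step 2: interval [3/8, 5/8), width = 5/8 - 3/8 = 1/4
  'a': [3/8 + 1/4*0/1, 3/8 + 1/4*3/8) = [3/8, 15/32)
  'b': [3/8 + 1/4*3/8, 3/8 + 1/4*5/8) = [15/32, 17/32) <- contains code 969/2048
  'e': [3/8 + 1/4*5/8, 3/8 + 1/4*1/1) = [17/32, 5/8)
  emit 'b', narrow to [15/32, 17/32)
Step 3: interval [15/32, 17/32), width = 17/32 - 15/32 = 1/16
  'a': [15/32 + 1/16*0/1, 15/32 + 1/16*3/8) = [15/32, 63/128) <- contains code 969/2048
  'b': [15/32 + 1/16*3/8, 15/32 + 1/16*5/8) = [63/128, 65/128)
  'e': [15/32 + 1/16*5/8, 15/32 + 1/16*1/1) = [65/128, 17/32)
  emit 'a', narrow to [15/32, 63/128)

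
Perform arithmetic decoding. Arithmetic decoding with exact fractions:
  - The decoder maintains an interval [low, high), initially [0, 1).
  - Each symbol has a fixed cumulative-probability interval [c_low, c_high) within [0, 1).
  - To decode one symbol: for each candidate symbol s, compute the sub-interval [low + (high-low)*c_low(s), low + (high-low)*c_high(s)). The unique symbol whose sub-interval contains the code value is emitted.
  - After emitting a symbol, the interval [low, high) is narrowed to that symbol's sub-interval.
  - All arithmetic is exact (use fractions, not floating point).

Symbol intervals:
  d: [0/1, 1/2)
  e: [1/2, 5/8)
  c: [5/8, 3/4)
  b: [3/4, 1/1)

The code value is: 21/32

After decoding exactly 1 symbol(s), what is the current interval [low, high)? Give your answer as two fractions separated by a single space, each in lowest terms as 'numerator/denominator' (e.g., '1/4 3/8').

Answer: 5/8 3/4

Derivation:
Step 1: interval [0/1, 1/1), width = 1/1 - 0/1 = 1/1
  'd': [0/1 + 1/1*0/1, 0/1 + 1/1*1/2) = [0/1, 1/2)
  'e': [0/1 + 1/1*1/2, 0/1 + 1/1*5/8) = [1/2, 5/8)
  'c': [0/1 + 1/1*5/8, 0/1 + 1/1*3/4) = [5/8, 3/4) <- contains code 21/32
  'b': [0/1 + 1/1*3/4, 0/1 + 1/1*1/1) = [3/4, 1/1)
  emit 'c', narrow to [5/8, 3/4)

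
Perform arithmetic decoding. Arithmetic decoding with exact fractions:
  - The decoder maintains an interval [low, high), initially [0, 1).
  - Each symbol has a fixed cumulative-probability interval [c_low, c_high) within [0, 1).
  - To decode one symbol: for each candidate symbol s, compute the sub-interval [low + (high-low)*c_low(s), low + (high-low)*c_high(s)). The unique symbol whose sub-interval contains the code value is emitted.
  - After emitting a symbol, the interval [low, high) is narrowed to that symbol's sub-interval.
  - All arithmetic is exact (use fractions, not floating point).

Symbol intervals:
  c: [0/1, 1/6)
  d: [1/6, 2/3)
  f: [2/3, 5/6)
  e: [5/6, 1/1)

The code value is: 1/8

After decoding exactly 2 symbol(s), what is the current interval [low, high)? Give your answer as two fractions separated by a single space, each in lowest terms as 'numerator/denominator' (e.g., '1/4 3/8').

Answer: 1/9 5/36

Derivation:
Step 1: interval [0/1, 1/1), width = 1/1 - 0/1 = 1/1
  'c': [0/1 + 1/1*0/1, 0/1 + 1/1*1/6) = [0/1, 1/6) <- contains code 1/8
  'd': [0/1 + 1/1*1/6, 0/1 + 1/1*2/3) = [1/6, 2/3)
  'f': [0/1 + 1/1*2/3, 0/1 + 1/1*5/6) = [2/3, 5/6)
  'e': [0/1 + 1/1*5/6, 0/1 + 1/1*1/1) = [5/6, 1/1)
  emit 'c', narrow to [0/1, 1/6)
Step 2: interval [0/1, 1/6), width = 1/6 - 0/1 = 1/6
  'c': [0/1 + 1/6*0/1, 0/1 + 1/6*1/6) = [0/1, 1/36)
  'd': [0/1 + 1/6*1/6, 0/1 + 1/6*2/3) = [1/36, 1/9)
  'f': [0/1 + 1/6*2/3, 0/1 + 1/6*5/6) = [1/9, 5/36) <- contains code 1/8
  'e': [0/1 + 1/6*5/6, 0/1 + 1/6*1/1) = [5/36, 1/6)
  emit 'f', narrow to [1/9, 5/36)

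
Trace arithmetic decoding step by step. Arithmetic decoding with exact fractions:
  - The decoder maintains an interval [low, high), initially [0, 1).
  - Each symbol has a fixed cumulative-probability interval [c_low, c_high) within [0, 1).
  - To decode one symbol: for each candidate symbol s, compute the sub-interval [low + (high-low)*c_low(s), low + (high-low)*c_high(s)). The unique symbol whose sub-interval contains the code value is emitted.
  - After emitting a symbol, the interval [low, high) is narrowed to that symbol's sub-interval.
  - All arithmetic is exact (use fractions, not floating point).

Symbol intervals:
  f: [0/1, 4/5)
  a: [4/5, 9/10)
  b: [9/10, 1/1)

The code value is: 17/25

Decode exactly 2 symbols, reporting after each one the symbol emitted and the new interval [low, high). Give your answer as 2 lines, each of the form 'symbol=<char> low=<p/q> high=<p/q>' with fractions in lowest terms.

Answer: symbol=f low=0/1 high=4/5
symbol=a low=16/25 high=18/25

Derivation:
Step 1: interval [0/1, 1/1), width = 1/1 - 0/1 = 1/1
  'f': [0/1 + 1/1*0/1, 0/1 + 1/1*4/5) = [0/1, 4/5) <- contains code 17/25
  'a': [0/1 + 1/1*4/5, 0/1 + 1/1*9/10) = [4/5, 9/10)
  'b': [0/1 + 1/1*9/10, 0/1 + 1/1*1/1) = [9/10, 1/1)
  emit 'f', narrow to [0/1, 4/5)
Step 2: interval [0/1, 4/5), width = 4/5 - 0/1 = 4/5
  'f': [0/1 + 4/5*0/1, 0/1 + 4/5*4/5) = [0/1, 16/25)
  'a': [0/1 + 4/5*4/5, 0/1 + 4/5*9/10) = [16/25, 18/25) <- contains code 17/25
  'b': [0/1 + 4/5*9/10, 0/1 + 4/5*1/1) = [18/25, 4/5)
  emit 'a', narrow to [16/25, 18/25)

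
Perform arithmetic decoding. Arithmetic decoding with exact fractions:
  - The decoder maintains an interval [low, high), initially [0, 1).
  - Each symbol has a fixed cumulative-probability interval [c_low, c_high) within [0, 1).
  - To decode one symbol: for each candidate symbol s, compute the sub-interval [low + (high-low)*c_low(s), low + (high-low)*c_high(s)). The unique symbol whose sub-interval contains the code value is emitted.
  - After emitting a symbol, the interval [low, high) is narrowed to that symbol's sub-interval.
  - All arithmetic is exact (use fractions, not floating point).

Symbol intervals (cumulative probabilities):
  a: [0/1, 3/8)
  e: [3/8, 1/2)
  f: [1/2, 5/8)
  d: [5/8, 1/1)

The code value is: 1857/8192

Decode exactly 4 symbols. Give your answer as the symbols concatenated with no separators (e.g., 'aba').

Answer: afdf

Derivation:
Step 1: interval [0/1, 1/1), width = 1/1 - 0/1 = 1/1
  'a': [0/1 + 1/1*0/1, 0/1 + 1/1*3/8) = [0/1, 3/8) <- contains code 1857/8192
  'e': [0/1 + 1/1*3/8, 0/1 + 1/1*1/2) = [3/8, 1/2)
  'f': [0/1 + 1/1*1/2, 0/1 + 1/1*5/8) = [1/2, 5/8)
  'd': [0/1 + 1/1*5/8, 0/1 + 1/1*1/1) = [5/8, 1/1)
  emit 'a', narrow to [0/1, 3/8)
Step 2: interval [0/1, 3/8), width = 3/8 - 0/1 = 3/8
  'a': [0/1 + 3/8*0/1, 0/1 + 3/8*3/8) = [0/1, 9/64)
  'e': [0/1 + 3/8*3/8, 0/1 + 3/8*1/2) = [9/64, 3/16)
  'f': [0/1 + 3/8*1/2, 0/1 + 3/8*5/8) = [3/16, 15/64) <- contains code 1857/8192
  'd': [0/1 + 3/8*5/8, 0/1 + 3/8*1/1) = [15/64, 3/8)
  emit 'f', narrow to [3/16, 15/64)
Step 3: interval [3/16, 15/64), width = 15/64 - 3/16 = 3/64
  'a': [3/16 + 3/64*0/1, 3/16 + 3/64*3/8) = [3/16, 105/512)
  'e': [3/16 + 3/64*3/8, 3/16 + 3/64*1/2) = [105/512, 27/128)
  'f': [3/16 + 3/64*1/2, 3/16 + 3/64*5/8) = [27/128, 111/512)
  'd': [3/16 + 3/64*5/8, 3/16 + 3/64*1/1) = [111/512, 15/64) <- contains code 1857/8192
  emit 'd', narrow to [111/512, 15/64)
Step 4: interval [111/512, 15/64), width = 15/64 - 111/512 = 9/512
  'a': [111/512 + 9/512*0/1, 111/512 + 9/512*3/8) = [111/512, 915/4096)
  'e': [111/512 + 9/512*3/8, 111/512 + 9/512*1/2) = [915/4096, 231/1024)
  'f': [111/512 + 9/512*1/2, 111/512 + 9/512*5/8) = [231/1024, 933/4096) <- contains code 1857/8192
  'd': [111/512 + 9/512*5/8, 111/512 + 9/512*1/1) = [933/4096, 15/64)
  emit 'f', narrow to [231/1024, 933/4096)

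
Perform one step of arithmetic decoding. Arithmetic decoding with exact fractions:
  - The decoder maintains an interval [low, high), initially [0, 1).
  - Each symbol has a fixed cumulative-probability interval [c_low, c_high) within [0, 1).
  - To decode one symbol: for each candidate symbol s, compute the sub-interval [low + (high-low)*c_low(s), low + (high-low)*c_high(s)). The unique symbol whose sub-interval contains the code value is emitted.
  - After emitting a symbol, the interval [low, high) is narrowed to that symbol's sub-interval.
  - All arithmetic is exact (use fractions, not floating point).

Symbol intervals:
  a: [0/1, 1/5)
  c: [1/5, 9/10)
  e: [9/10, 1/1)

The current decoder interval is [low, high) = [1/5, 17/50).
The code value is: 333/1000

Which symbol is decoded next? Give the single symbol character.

Interval width = high − low = 17/50 − 1/5 = 7/50
Scaled code = (code − low) / width = (333/1000 − 1/5) / 7/50 = 19/20
  a: [0/1, 1/5) 
  c: [1/5, 9/10) 
  e: [9/10, 1/1) ← scaled code falls here ✓

Answer: e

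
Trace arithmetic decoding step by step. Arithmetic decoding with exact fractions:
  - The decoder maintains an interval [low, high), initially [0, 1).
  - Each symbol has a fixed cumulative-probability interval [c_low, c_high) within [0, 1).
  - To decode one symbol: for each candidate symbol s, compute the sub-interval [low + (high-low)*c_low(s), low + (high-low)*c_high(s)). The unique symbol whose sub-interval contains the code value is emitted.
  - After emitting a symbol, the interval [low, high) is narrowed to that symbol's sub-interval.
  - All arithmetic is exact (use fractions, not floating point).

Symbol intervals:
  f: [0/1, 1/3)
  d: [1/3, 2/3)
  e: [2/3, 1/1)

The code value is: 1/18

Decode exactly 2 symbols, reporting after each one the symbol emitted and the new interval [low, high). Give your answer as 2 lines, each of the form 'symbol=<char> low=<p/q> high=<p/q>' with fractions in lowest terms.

Answer: symbol=f low=0/1 high=1/3
symbol=f low=0/1 high=1/9

Derivation:
Step 1: interval [0/1, 1/1), width = 1/1 - 0/1 = 1/1
  'f': [0/1 + 1/1*0/1, 0/1 + 1/1*1/3) = [0/1, 1/3) <- contains code 1/18
  'd': [0/1 + 1/1*1/3, 0/1 + 1/1*2/3) = [1/3, 2/3)
  'e': [0/1 + 1/1*2/3, 0/1 + 1/1*1/1) = [2/3, 1/1)
  emit 'f', narrow to [0/1, 1/3)
Step 2: interval [0/1, 1/3), width = 1/3 - 0/1 = 1/3
  'f': [0/1 + 1/3*0/1, 0/1 + 1/3*1/3) = [0/1, 1/9) <- contains code 1/18
  'd': [0/1 + 1/3*1/3, 0/1 + 1/3*2/3) = [1/9, 2/9)
  'e': [0/1 + 1/3*2/3, 0/1 + 1/3*1/1) = [2/9, 1/3)
  emit 'f', narrow to [0/1, 1/9)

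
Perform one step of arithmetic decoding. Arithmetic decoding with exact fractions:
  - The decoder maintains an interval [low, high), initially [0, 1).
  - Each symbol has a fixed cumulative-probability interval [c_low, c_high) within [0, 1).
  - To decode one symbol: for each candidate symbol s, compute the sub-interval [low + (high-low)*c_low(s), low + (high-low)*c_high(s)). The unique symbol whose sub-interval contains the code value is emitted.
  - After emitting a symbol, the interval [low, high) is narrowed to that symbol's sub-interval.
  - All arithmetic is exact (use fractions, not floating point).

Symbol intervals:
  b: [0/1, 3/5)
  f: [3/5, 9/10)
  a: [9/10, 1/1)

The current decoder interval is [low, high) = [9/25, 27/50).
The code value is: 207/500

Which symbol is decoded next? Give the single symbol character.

Answer: b

Derivation:
Interval width = high − low = 27/50 − 9/25 = 9/50
Scaled code = (code − low) / width = (207/500 − 9/25) / 9/50 = 3/10
  b: [0/1, 3/5) ← scaled code falls here ✓
  f: [3/5, 9/10) 
  a: [9/10, 1/1) 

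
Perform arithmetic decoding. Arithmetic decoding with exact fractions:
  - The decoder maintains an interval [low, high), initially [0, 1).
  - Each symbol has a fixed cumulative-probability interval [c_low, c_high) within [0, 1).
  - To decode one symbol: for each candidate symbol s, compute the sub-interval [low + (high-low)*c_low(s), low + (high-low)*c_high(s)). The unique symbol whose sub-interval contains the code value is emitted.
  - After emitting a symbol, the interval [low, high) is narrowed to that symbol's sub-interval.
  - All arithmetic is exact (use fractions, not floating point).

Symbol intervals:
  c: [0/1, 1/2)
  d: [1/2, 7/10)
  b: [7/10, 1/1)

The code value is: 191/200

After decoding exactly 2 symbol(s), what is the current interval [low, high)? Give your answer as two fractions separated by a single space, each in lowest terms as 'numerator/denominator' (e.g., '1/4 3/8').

Answer: 91/100 1/1

Derivation:
Step 1: interval [0/1, 1/1), width = 1/1 - 0/1 = 1/1
  'c': [0/1 + 1/1*0/1, 0/1 + 1/1*1/2) = [0/1, 1/2)
  'd': [0/1 + 1/1*1/2, 0/1 + 1/1*7/10) = [1/2, 7/10)
  'b': [0/1 + 1/1*7/10, 0/1 + 1/1*1/1) = [7/10, 1/1) <- contains code 191/200
  emit 'b', narrow to [7/10, 1/1)
Step 2: interval [7/10, 1/1), width = 1/1 - 7/10 = 3/10
  'c': [7/10 + 3/10*0/1, 7/10 + 3/10*1/2) = [7/10, 17/20)
  'd': [7/10 + 3/10*1/2, 7/10 + 3/10*7/10) = [17/20, 91/100)
  'b': [7/10 + 3/10*7/10, 7/10 + 3/10*1/1) = [91/100, 1/1) <- contains code 191/200
  emit 'b', narrow to [91/100, 1/1)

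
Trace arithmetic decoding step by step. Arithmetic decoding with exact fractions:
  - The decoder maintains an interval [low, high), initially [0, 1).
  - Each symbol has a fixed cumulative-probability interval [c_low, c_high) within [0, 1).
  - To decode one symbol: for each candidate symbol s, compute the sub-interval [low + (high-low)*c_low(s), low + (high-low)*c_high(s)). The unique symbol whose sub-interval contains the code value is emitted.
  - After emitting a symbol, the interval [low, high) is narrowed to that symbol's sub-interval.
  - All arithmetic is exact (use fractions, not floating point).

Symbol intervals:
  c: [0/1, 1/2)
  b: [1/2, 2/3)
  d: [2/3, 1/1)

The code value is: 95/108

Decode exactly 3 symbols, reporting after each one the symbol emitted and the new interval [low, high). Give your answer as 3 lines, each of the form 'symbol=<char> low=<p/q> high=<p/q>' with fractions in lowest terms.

Step 1: interval [0/1, 1/1), width = 1/1 - 0/1 = 1/1
  'c': [0/1 + 1/1*0/1, 0/1 + 1/1*1/2) = [0/1, 1/2)
  'b': [0/1 + 1/1*1/2, 0/1 + 1/1*2/3) = [1/2, 2/3)
  'd': [0/1 + 1/1*2/3, 0/1 + 1/1*1/1) = [2/3, 1/1) <- contains code 95/108
  emit 'd', narrow to [2/3, 1/1)
Step 2: interval [2/3, 1/1), width = 1/1 - 2/3 = 1/3
  'c': [2/3 + 1/3*0/1, 2/3 + 1/3*1/2) = [2/3, 5/6)
  'b': [2/3 + 1/3*1/2, 2/3 + 1/3*2/3) = [5/6, 8/9) <- contains code 95/108
  'd': [2/3 + 1/3*2/3, 2/3 + 1/3*1/1) = [8/9, 1/1)
  emit 'b', narrow to [5/6, 8/9)
Step 3: interval [5/6, 8/9), width = 8/9 - 5/6 = 1/18
  'c': [5/6 + 1/18*0/1, 5/6 + 1/18*1/2) = [5/6, 31/36)
  'b': [5/6 + 1/18*1/2, 5/6 + 1/18*2/3) = [31/36, 47/54)
  'd': [5/6 + 1/18*2/3, 5/6 + 1/18*1/1) = [47/54, 8/9) <- contains code 95/108
  emit 'd', narrow to [47/54, 8/9)

Answer: symbol=d low=2/3 high=1/1
symbol=b low=5/6 high=8/9
symbol=d low=47/54 high=8/9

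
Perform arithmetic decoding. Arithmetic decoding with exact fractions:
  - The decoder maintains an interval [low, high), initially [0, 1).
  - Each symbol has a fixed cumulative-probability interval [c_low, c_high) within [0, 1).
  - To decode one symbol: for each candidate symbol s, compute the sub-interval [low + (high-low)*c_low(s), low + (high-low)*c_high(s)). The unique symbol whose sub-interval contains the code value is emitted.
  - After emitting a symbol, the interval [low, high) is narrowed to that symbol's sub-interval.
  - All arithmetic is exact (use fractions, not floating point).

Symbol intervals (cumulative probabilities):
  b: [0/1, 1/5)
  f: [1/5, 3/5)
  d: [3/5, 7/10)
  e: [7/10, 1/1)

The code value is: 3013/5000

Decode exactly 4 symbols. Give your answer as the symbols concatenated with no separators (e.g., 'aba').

Step 1: interval [0/1, 1/1), width = 1/1 - 0/1 = 1/1
  'b': [0/1 + 1/1*0/1, 0/1 + 1/1*1/5) = [0/1, 1/5)
  'f': [0/1 + 1/1*1/5, 0/1 + 1/1*3/5) = [1/5, 3/5)
  'd': [0/1 + 1/1*3/5, 0/1 + 1/1*7/10) = [3/5, 7/10) <- contains code 3013/5000
  'e': [0/1 + 1/1*7/10, 0/1 + 1/1*1/1) = [7/10, 1/1)
  emit 'd', narrow to [3/5, 7/10)
Step 2: interval [3/5, 7/10), width = 7/10 - 3/5 = 1/10
  'b': [3/5 + 1/10*0/1, 3/5 + 1/10*1/5) = [3/5, 31/50) <- contains code 3013/5000
  'f': [3/5 + 1/10*1/5, 3/5 + 1/10*3/5) = [31/50, 33/50)
  'd': [3/5 + 1/10*3/5, 3/5 + 1/10*7/10) = [33/50, 67/100)
  'e': [3/5 + 1/10*7/10, 3/5 + 1/10*1/1) = [67/100, 7/10)
  emit 'b', narrow to [3/5, 31/50)
Step 3: interval [3/5, 31/50), width = 31/50 - 3/5 = 1/50
  'b': [3/5 + 1/50*0/1, 3/5 + 1/50*1/5) = [3/5, 151/250) <- contains code 3013/5000
  'f': [3/5 + 1/50*1/5, 3/5 + 1/50*3/5) = [151/250, 153/250)
  'd': [3/5 + 1/50*3/5, 3/5 + 1/50*7/10) = [153/250, 307/500)
  'e': [3/5 + 1/50*7/10, 3/5 + 1/50*1/1) = [307/500, 31/50)
  emit 'b', narrow to [3/5, 151/250)
Step 4: interval [3/5, 151/250), width = 151/250 - 3/5 = 1/250
  'b': [3/5 + 1/250*0/1, 3/5 + 1/250*1/5) = [3/5, 751/1250)
  'f': [3/5 + 1/250*1/5, 3/5 + 1/250*3/5) = [751/1250, 753/1250)
  'd': [3/5 + 1/250*3/5, 3/5 + 1/250*7/10) = [753/1250, 1507/2500) <- contains code 3013/5000
  'e': [3/5 + 1/250*7/10, 3/5 + 1/250*1/1) = [1507/2500, 151/250)
  emit 'd', narrow to [753/1250, 1507/2500)

Answer: dbbd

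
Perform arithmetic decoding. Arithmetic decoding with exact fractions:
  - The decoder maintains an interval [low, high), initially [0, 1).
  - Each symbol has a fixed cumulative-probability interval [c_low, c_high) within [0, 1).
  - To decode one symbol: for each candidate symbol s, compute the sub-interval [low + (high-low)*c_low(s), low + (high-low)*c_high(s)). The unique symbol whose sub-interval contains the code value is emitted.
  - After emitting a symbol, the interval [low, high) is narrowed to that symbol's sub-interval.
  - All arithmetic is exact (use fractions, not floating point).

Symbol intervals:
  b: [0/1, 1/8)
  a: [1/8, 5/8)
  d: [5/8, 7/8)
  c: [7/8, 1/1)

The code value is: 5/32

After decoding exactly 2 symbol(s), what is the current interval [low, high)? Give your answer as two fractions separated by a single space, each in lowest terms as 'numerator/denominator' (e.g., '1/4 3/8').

Step 1: interval [0/1, 1/1), width = 1/1 - 0/1 = 1/1
  'b': [0/1 + 1/1*0/1, 0/1 + 1/1*1/8) = [0/1, 1/8)
  'a': [0/1 + 1/1*1/8, 0/1 + 1/1*5/8) = [1/8, 5/8) <- contains code 5/32
  'd': [0/1 + 1/1*5/8, 0/1 + 1/1*7/8) = [5/8, 7/8)
  'c': [0/1 + 1/1*7/8, 0/1 + 1/1*1/1) = [7/8, 1/1)
  emit 'a', narrow to [1/8, 5/8)
Step 2: interval [1/8, 5/8), width = 5/8 - 1/8 = 1/2
  'b': [1/8 + 1/2*0/1, 1/8 + 1/2*1/8) = [1/8, 3/16) <- contains code 5/32
  'a': [1/8 + 1/2*1/8, 1/8 + 1/2*5/8) = [3/16, 7/16)
  'd': [1/8 + 1/2*5/8, 1/8 + 1/2*7/8) = [7/16, 9/16)
  'c': [1/8 + 1/2*7/8, 1/8 + 1/2*1/1) = [9/16, 5/8)
  emit 'b', narrow to [1/8, 3/16)

Answer: 1/8 3/16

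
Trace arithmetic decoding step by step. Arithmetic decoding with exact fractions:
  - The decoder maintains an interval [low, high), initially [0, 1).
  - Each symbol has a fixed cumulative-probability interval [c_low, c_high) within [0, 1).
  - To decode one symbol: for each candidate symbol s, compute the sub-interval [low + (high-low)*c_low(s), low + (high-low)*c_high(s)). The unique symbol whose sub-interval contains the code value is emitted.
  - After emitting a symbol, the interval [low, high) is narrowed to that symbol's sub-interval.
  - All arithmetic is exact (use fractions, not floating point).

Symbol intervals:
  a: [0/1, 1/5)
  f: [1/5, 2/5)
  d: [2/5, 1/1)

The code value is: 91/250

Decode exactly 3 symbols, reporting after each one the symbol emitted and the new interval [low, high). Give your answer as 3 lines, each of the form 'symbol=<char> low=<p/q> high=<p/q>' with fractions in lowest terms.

Step 1: interval [0/1, 1/1), width = 1/1 - 0/1 = 1/1
  'a': [0/1 + 1/1*0/1, 0/1 + 1/1*1/5) = [0/1, 1/5)
  'f': [0/1 + 1/1*1/5, 0/1 + 1/1*2/5) = [1/5, 2/5) <- contains code 91/250
  'd': [0/1 + 1/1*2/5, 0/1 + 1/1*1/1) = [2/5, 1/1)
  emit 'f', narrow to [1/5, 2/5)
Step 2: interval [1/5, 2/5), width = 2/5 - 1/5 = 1/5
  'a': [1/5 + 1/5*0/1, 1/5 + 1/5*1/5) = [1/5, 6/25)
  'f': [1/5 + 1/5*1/5, 1/5 + 1/5*2/5) = [6/25, 7/25)
  'd': [1/5 + 1/5*2/5, 1/5 + 1/5*1/1) = [7/25, 2/5) <- contains code 91/250
  emit 'd', narrow to [7/25, 2/5)
Step 3: interval [7/25, 2/5), width = 2/5 - 7/25 = 3/25
  'a': [7/25 + 3/25*0/1, 7/25 + 3/25*1/5) = [7/25, 38/125)
  'f': [7/25 + 3/25*1/5, 7/25 + 3/25*2/5) = [38/125, 41/125)
  'd': [7/25 + 3/25*2/5, 7/25 + 3/25*1/1) = [41/125, 2/5) <- contains code 91/250
  emit 'd', narrow to [41/125, 2/5)

Answer: symbol=f low=1/5 high=2/5
symbol=d low=7/25 high=2/5
symbol=d low=41/125 high=2/5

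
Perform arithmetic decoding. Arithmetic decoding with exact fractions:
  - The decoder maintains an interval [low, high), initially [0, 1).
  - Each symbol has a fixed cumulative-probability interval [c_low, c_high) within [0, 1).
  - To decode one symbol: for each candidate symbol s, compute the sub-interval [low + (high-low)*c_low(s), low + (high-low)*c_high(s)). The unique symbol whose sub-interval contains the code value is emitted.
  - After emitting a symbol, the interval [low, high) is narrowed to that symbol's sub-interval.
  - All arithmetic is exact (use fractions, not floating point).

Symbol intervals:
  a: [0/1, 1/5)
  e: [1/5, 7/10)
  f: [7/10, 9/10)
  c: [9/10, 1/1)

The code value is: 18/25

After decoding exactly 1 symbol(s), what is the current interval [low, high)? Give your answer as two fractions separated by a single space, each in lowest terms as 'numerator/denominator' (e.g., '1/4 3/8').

Answer: 7/10 9/10

Derivation:
Step 1: interval [0/1, 1/1), width = 1/1 - 0/1 = 1/1
  'a': [0/1 + 1/1*0/1, 0/1 + 1/1*1/5) = [0/1, 1/5)
  'e': [0/1 + 1/1*1/5, 0/1 + 1/1*7/10) = [1/5, 7/10)
  'f': [0/1 + 1/1*7/10, 0/1 + 1/1*9/10) = [7/10, 9/10) <- contains code 18/25
  'c': [0/1 + 1/1*9/10, 0/1 + 1/1*1/1) = [9/10, 1/1)
  emit 'f', narrow to [7/10, 9/10)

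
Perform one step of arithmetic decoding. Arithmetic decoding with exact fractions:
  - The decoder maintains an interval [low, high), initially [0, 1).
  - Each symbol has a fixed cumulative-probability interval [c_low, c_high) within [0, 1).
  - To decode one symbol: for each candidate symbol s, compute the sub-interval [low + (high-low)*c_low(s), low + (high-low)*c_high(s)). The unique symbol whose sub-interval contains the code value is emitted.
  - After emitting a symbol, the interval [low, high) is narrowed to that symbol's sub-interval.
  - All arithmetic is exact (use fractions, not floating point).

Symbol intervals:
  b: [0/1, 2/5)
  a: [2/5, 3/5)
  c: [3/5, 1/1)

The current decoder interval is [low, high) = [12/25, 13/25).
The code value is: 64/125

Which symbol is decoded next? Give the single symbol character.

Answer: c

Derivation:
Interval width = high − low = 13/25 − 12/25 = 1/25
Scaled code = (code − low) / width = (64/125 − 12/25) / 1/25 = 4/5
  b: [0/1, 2/5) 
  a: [2/5, 3/5) 
  c: [3/5, 1/1) ← scaled code falls here ✓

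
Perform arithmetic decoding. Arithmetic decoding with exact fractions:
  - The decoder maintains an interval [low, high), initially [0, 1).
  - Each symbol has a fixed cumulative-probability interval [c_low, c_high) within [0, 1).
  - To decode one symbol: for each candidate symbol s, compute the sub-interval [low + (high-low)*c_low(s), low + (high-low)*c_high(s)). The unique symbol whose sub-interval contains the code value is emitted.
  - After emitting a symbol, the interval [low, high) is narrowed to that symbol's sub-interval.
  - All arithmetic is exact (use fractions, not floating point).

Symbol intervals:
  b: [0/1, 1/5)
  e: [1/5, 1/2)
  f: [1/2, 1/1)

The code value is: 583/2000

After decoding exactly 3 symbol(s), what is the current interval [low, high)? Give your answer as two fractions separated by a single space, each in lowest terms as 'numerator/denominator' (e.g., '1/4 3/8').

Step 1: interval [0/1, 1/1), width = 1/1 - 0/1 = 1/1
  'b': [0/1 + 1/1*0/1, 0/1 + 1/1*1/5) = [0/1, 1/5)
  'e': [0/1 + 1/1*1/5, 0/1 + 1/1*1/2) = [1/5, 1/2) <- contains code 583/2000
  'f': [0/1 + 1/1*1/2, 0/1 + 1/1*1/1) = [1/2, 1/1)
  emit 'e', narrow to [1/5, 1/2)
Step 2: interval [1/5, 1/2), width = 1/2 - 1/5 = 3/10
  'b': [1/5 + 3/10*0/1, 1/5 + 3/10*1/5) = [1/5, 13/50)
  'e': [1/5 + 3/10*1/5, 1/5 + 3/10*1/2) = [13/50, 7/20) <- contains code 583/2000
  'f': [1/5 + 3/10*1/2, 1/5 + 3/10*1/1) = [7/20, 1/2)
  emit 'e', narrow to [13/50, 7/20)
Step 3: interval [13/50, 7/20), width = 7/20 - 13/50 = 9/100
  'b': [13/50 + 9/100*0/1, 13/50 + 9/100*1/5) = [13/50, 139/500)
  'e': [13/50 + 9/100*1/5, 13/50 + 9/100*1/2) = [139/500, 61/200) <- contains code 583/2000
  'f': [13/50 + 9/100*1/2, 13/50 + 9/100*1/1) = [61/200, 7/20)
  emit 'e', narrow to [139/500, 61/200)

Answer: 139/500 61/200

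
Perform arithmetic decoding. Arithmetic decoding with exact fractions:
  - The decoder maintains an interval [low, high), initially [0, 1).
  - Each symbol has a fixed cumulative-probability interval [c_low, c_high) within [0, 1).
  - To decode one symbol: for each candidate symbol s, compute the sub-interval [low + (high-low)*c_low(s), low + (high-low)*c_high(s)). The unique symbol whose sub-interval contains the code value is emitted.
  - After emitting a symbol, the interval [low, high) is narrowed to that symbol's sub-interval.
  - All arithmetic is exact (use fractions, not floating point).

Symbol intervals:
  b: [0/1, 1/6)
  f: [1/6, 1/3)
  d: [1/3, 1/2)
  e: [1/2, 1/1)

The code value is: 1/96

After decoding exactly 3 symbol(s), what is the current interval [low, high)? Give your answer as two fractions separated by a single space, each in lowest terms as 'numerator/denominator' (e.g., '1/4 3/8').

Step 1: interval [0/1, 1/1), width = 1/1 - 0/1 = 1/1
  'b': [0/1 + 1/1*0/1, 0/1 + 1/1*1/6) = [0/1, 1/6) <- contains code 1/96
  'f': [0/1 + 1/1*1/6, 0/1 + 1/1*1/3) = [1/6, 1/3)
  'd': [0/1 + 1/1*1/3, 0/1 + 1/1*1/2) = [1/3, 1/2)
  'e': [0/1 + 1/1*1/2, 0/1 + 1/1*1/1) = [1/2, 1/1)
  emit 'b', narrow to [0/1, 1/6)
Step 2: interval [0/1, 1/6), width = 1/6 - 0/1 = 1/6
  'b': [0/1 + 1/6*0/1, 0/1 + 1/6*1/6) = [0/1, 1/36) <- contains code 1/96
  'f': [0/1 + 1/6*1/6, 0/1 + 1/6*1/3) = [1/36, 1/18)
  'd': [0/1 + 1/6*1/3, 0/1 + 1/6*1/2) = [1/18, 1/12)
  'e': [0/1 + 1/6*1/2, 0/1 + 1/6*1/1) = [1/12, 1/6)
  emit 'b', narrow to [0/1, 1/36)
Step 3: interval [0/1, 1/36), width = 1/36 - 0/1 = 1/36
  'b': [0/1 + 1/36*0/1, 0/1 + 1/36*1/6) = [0/1, 1/216)
  'f': [0/1 + 1/36*1/6, 0/1 + 1/36*1/3) = [1/216, 1/108)
  'd': [0/1 + 1/36*1/3, 0/1 + 1/36*1/2) = [1/108, 1/72) <- contains code 1/96
  'e': [0/1 + 1/36*1/2, 0/1 + 1/36*1/1) = [1/72, 1/36)
  emit 'd', narrow to [1/108, 1/72)

Answer: 1/108 1/72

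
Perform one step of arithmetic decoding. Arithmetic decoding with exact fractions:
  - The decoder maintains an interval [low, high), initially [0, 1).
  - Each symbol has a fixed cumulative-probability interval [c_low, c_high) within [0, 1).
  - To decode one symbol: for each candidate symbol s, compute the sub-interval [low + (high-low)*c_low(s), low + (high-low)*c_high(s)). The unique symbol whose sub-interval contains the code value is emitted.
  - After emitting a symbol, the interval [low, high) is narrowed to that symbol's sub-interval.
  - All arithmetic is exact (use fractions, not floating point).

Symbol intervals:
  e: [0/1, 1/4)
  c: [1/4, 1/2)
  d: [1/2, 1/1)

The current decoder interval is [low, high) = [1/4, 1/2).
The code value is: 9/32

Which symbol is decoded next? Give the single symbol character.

Answer: e

Derivation:
Interval width = high − low = 1/2 − 1/4 = 1/4
Scaled code = (code − low) / width = (9/32 − 1/4) / 1/4 = 1/8
  e: [0/1, 1/4) ← scaled code falls here ✓
  c: [1/4, 1/2) 
  d: [1/2, 1/1) 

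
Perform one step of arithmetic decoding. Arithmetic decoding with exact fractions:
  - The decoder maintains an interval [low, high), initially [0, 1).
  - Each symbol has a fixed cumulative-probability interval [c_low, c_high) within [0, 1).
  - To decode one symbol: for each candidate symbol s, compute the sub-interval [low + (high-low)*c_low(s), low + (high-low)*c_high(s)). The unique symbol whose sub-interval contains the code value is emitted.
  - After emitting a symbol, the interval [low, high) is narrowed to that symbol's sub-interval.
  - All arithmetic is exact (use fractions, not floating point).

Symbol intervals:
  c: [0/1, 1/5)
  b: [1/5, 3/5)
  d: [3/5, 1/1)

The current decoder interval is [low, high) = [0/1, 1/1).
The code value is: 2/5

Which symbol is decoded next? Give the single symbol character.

Interval width = high − low = 1/1 − 0/1 = 1/1
Scaled code = (code − low) / width = (2/5 − 0/1) / 1/1 = 2/5
  c: [0/1, 1/5) 
  b: [1/5, 3/5) ← scaled code falls here ✓
  d: [3/5, 1/1) 

Answer: b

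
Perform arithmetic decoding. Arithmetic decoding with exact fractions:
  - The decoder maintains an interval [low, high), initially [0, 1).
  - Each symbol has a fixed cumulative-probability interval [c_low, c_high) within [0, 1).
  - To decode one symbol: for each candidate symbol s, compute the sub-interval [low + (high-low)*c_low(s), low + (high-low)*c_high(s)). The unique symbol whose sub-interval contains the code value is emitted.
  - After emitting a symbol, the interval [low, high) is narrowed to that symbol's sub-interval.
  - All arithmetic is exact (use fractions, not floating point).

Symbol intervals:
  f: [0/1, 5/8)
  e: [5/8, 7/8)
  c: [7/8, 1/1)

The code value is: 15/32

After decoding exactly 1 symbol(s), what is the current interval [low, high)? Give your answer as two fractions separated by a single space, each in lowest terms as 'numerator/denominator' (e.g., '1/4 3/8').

Answer: 0/1 5/8

Derivation:
Step 1: interval [0/1, 1/1), width = 1/1 - 0/1 = 1/1
  'f': [0/1 + 1/1*0/1, 0/1 + 1/1*5/8) = [0/1, 5/8) <- contains code 15/32
  'e': [0/1 + 1/1*5/8, 0/1 + 1/1*7/8) = [5/8, 7/8)
  'c': [0/1 + 1/1*7/8, 0/1 + 1/1*1/1) = [7/8, 1/1)
  emit 'f', narrow to [0/1, 5/8)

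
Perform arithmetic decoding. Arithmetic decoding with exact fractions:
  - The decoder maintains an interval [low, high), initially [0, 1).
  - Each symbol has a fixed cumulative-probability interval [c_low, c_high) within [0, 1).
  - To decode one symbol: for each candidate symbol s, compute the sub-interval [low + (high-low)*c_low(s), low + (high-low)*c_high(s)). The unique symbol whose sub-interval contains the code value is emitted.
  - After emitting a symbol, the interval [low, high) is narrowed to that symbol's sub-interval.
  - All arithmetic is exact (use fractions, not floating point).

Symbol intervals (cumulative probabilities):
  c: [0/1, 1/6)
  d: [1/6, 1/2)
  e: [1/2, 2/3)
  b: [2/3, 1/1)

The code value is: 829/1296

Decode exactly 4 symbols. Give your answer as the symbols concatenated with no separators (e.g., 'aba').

Step 1: interval [0/1, 1/1), width = 1/1 - 0/1 = 1/1
  'c': [0/1 + 1/1*0/1, 0/1 + 1/1*1/6) = [0/1, 1/6)
  'd': [0/1 + 1/1*1/6, 0/1 + 1/1*1/2) = [1/6, 1/2)
  'e': [0/1 + 1/1*1/2, 0/1 + 1/1*2/3) = [1/2, 2/3) <- contains code 829/1296
  'b': [0/1 + 1/1*2/3, 0/1 + 1/1*1/1) = [2/3, 1/1)
  emit 'e', narrow to [1/2, 2/3)
Step 2: interval [1/2, 2/3), width = 2/3 - 1/2 = 1/6
  'c': [1/2 + 1/6*0/1, 1/2 + 1/6*1/6) = [1/2, 19/36)
  'd': [1/2 + 1/6*1/6, 1/2 + 1/6*1/2) = [19/36, 7/12)
  'e': [1/2 + 1/6*1/2, 1/2 + 1/6*2/3) = [7/12, 11/18)
  'b': [1/2 + 1/6*2/3, 1/2 + 1/6*1/1) = [11/18, 2/3) <- contains code 829/1296
  emit 'b', narrow to [11/18, 2/3)
Step 3: interval [11/18, 2/3), width = 2/3 - 11/18 = 1/18
  'c': [11/18 + 1/18*0/1, 11/18 + 1/18*1/6) = [11/18, 67/108)
  'd': [11/18 + 1/18*1/6, 11/18 + 1/18*1/2) = [67/108, 23/36)
  'e': [11/18 + 1/18*1/2, 11/18 + 1/18*2/3) = [23/36, 35/54) <- contains code 829/1296
  'b': [11/18 + 1/18*2/3, 11/18 + 1/18*1/1) = [35/54, 2/3)
  emit 'e', narrow to [23/36, 35/54)
Step 4: interval [23/36, 35/54), width = 35/54 - 23/36 = 1/108
  'c': [23/36 + 1/108*0/1, 23/36 + 1/108*1/6) = [23/36, 415/648) <- contains code 829/1296
  'd': [23/36 + 1/108*1/6, 23/36 + 1/108*1/2) = [415/648, 139/216)
  'e': [23/36 + 1/108*1/2, 23/36 + 1/108*2/3) = [139/216, 209/324)
  'b': [23/36 + 1/108*2/3, 23/36 + 1/108*1/1) = [209/324, 35/54)
  emit 'c', narrow to [23/36, 415/648)

Answer: ebec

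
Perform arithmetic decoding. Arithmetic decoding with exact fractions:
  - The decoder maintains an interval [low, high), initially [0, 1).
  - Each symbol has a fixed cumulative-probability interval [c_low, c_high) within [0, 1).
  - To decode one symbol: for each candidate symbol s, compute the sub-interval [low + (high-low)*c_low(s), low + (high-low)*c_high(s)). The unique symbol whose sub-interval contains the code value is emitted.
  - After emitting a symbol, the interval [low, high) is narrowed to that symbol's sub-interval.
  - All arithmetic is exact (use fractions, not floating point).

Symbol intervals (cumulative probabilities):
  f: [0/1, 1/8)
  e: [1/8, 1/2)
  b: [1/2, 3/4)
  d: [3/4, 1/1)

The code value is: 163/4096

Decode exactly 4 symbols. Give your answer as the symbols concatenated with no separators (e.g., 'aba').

Answer: febf

Derivation:
Step 1: interval [0/1, 1/1), width = 1/1 - 0/1 = 1/1
  'f': [0/1 + 1/1*0/1, 0/1 + 1/1*1/8) = [0/1, 1/8) <- contains code 163/4096
  'e': [0/1 + 1/1*1/8, 0/1 + 1/1*1/2) = [1/8, 1/2)
  'b': [0/1 + 1/1*1/2, 0/1 + 1/1*3/4) = [1/2, 3/4)
  'd': [0/1 + 1/1*3/4, 0/1 + 1/1*1/1) = [3/4, 1/1)
  emit 'f', narrow to [0/1, 1/8)
Step 2: interval [0/1, 1/8), width = 1/8 - 0/1 = 1/8
  'f': [0/1 + 1/8*0/1, 0/1 + 1/8*1/8) = [0/1, 1/64)
  'e': [0/1 + 1/8*1/8, 0/1 + 1/8*1/2) = [1/64, 1/16) <- contains code 163/4096
  'b': [0/1 + 1/8*1/2, 0/1 + 1/8*3/4) = [1/16, 3/32)
  'd': [0/1 + 1/8*3/4, 0/1 + 1/8*1/1) = [3/32, 1/8)
  emit 'e', narrow to [1/64, 1/16)
Step 3: interval [1/64, 1/16), width = 1/16 - 1/64 = 3/64
  'f': [1/64 + 3/64*0/1, 1/64 + 3/64*1/8) = [1/64, 11/512)
  'e': [1/64 + 3/64*1/8, 1/64 + 3/64*1/2) = [11/512, 5/128)
  'b': [1/64 + 3/64*1/2, 1/64 + 3/64*3/4) = [5/128, 13/256) <- contains code 163/4096
  'd': [1/64 + 3/64*3/4, 1/64 + 3/64*1/1) = [13/256, 1/16)
  emit 'b', narrow to [5/128, 13/256)
Step 4: interval [5/128, 13/256), width = 13/256 - 5/128 = 3/256
  'f': [5/128 + 3/256*0/1, 5/128 + 3/256*1/8) = [5/128, 83/2048) <- contains code 163/4096
  'e': [5/128 + 3/256*1/8, 5/128 + 3/256*1/2) = [83/2048, 23/512)
  'b': [5/128 + 3/256*1/2, 5/128 + 3/256*3/4) = [23/512, 49/1024)
  'd': [5/128 + 3/256*3/4, 5/128 + 3/256*1/1) = [49/1024, 13/256)
  emit 'f', narrow to [5/128, 83/2048)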